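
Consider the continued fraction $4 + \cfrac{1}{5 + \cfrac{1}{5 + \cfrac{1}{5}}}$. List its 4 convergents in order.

Using the convergent recurrence p_i = a_i*p_{i-1} + p_{i-2}, q_i = a_i*q_{i-1} + q_{i-2} with p_{-2}=0, p_{-1}=1, q_{-2}=1, q_{-1}=0:
  i=0: a_0=4, p_0 = 4*1 + 0 = 4, q_0 = 4*0 + 1 = 1.
  i=1: a_1=5, p_1 = 5*4 + 1 = 21, q_1 = 5*1 + 0 = 5.
  i=2: a_2=5, p_2 = 5*21 + 4 = 109, q_2 = 5*5 + 1 = 26.
  i=3: a_3=5, p_3 = 5*109 + 21 = 566, q_3 = 5*26 + 5 = 135.

4/1, 21/5, 109/26, 566/135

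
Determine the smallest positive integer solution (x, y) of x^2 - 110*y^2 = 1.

(x, y) = (21, 2)

First expand sqrt(110) as a continued fraction. With x_i = (sqrt(110) + m_i)/d_i and (m_0, d_0) = (0, 1): a_0 = floor(sqrt(110)) = 10, since 10^2 = 100 <= 110 < 121 = 11^2.
Iterate m_{i+1} = d_i*a_i - m_i, d_{i+1} = (110 - m_{i+1}^2)/d_i, a_{i+1} = floor((a_0 + m_{i+1})/d_{i+1}):
  m_1 = 1*10 - 0 = 10, d_1 = (110 - 10^2)/1 = 10/1 = 10, a_1 = floor((10 + 10)/10) = 2.
  m_2 = 10*2 - 10 = 10, d_2 = (110 - 10^2)/10 = 10/10 = 1, a_2 = floor((10 + 10)/1) = 20.
  m_3 = 1*20 - 10 = 10, d_3 = (110 - 10^2)/1 = 10/1 = 10: (m_3, d_3) = (m_1, d_1) = (10, 10), so from here the quotients repeat a_1, a_2; the period length is 2.
So sqrt(110) = [10; (2, 20)] with period length k = 2.
k is even, so the fundamental solution of x^2 - 110y^2 = 1 is (p_{k-1}, q_{k-1}) = (p_1, q_1); compute convergents through index 1.
Convergents (p_i = a_i*p_{i-1} + p_{i-2}, q_i = a_i*q_{i-1} + q_{i-2} with p_{-2}=0, p_{-1}=1, q_{-2}=1, q_{-1}=0):
  i=0: a_0=10, p_0 = 10*1 + 0 = 10, q_0 = 10*0 + 1 = 1.
  i=1: a_1=2, p_1 = 2*10 + 1 = 21, q_1 = 2*1 + 0 = 2.
Check: 21^2 - 110*2^2 = 441 - 440 = 1, so (x, y) = (21, 2) solves the equation, and by the theorem it is the least positive solution.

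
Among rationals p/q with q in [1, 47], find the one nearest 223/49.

Expand x = 223/49 as a continued fraction with the Euclidean algorithm:
  223 = 4*49 + 27, so a_0 = 4.
  49 = 1*27 + 22, so a_1 = 1.
  27 = 1*22 + 5, so a_2 = 1.
  22 = 4*5 + 2, so a_3 = 4.
  5 = 2*2 + 1, so a_4 = 2.
  2 = 2*1 + 0, so a_5 = 2.
so x = [4; 1, 1, 4, 2, 2].
Convergents (p_i = a_i*p_{i-1} + p_{i-2}, q_i = a_i*q_{i-1} + q_{i-2} with p_{-2}=0, p_{-1}=1, q_{-2}=1, q_{-1}=0), until the denominator exceeds 47:
  i=0: a_0=4, p_0 = 4*1 + 0 = 4, q_0 = 4*0 + 1 = 1.
  i=1: a_1=1, p_1 = 1*4 + 1 = 5, q_1 = 1*1 + 0 = 1.
  i=2: a_2=1, p_2 = 1*5 + 4 = 9, q_2 = 1*1 + 1 = 2.
  i=3: a_3=4, p_3 = 4*9 + 5 = 41, q_3 = 4*2 + 1 = 9.
  i=4: a_4=2, p_4 = 2*41 + 9 = 91, q_4 = 2*9 + 2 = 20.
  i=5: a_5=2, p_5 = 2*91 + 41 = 223, q_5 = 2*20 + 9 = 49.
q_5 = 49 > 47, so the last convergent with denominator <= 47 is p_4/q_4 = 91/20.
The closest fraction with denominator <= 47 is either p_4/q_4 or the intermediate fraction (k*p_4 + p_3)/(k*q_4 + q_3) with the largest k >= 1 whose denominator stays <= 47; these approach x as k grows, and every other convergent or intermediate fraction in range is farther away.
Largest k: floor((47 - q_3)/q_4) = floor((47 - 9)/20) = 1.
That gives (1*91 + 41)/(1*20 + 9) = 132/29.
Compare the errors: |x - 91/20| = |223*20 - 91*49|/(49*20) = 1/980, and |x - 132/29| = |223*29 - 132*49|/(49*29) = 1/1421.
Cross-multiplying, 1*980 = 980 < 1421 = 1*1421, so 1/1421 is smaller: the intermediate fraction 132/29 is closer to x than 91/20.

132/29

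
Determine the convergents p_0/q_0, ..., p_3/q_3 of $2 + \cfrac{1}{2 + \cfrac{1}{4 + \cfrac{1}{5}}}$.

2/1, 5/2, 22/9, 115/47

Using the convergent recurrence p_i = a_i*p_{i-1} + p_{i-2}, q_i = a_i*q_{i-1} + q_{i-2} with p_{-2}=0, p_{-1}=1, q_{-2}=1, q_{-1}=0:
  i=0: a_0=2, p_0 = 2*1 + 0 = 2, q_0 = 2*0 + 1 = 1.
  i=1: a_1=2, p_1 = 2*2 + 1 = 5, q_1 = 2*1 + 0 = 2.
  i=2: a_2=4, p_2 = 4*5 + 2 = 22, q_2 = 4*2 + 1 = 9.
  i=3: a_3=5, p_3 = 5*22 + 5 = 115, q_3 = 5*9 + 2 = 47.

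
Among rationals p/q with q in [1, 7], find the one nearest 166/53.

22/7

Expand x = 166/53 as a continued fraction with the Euclidean algorithm:
  166 = 3*53 + 7, so a_0 = 3.
  53 = 7*7 + 4, so a_1 = 7.
  7 = 1*4 + 3, so a_2 = 1.
  4 = 1*3 + 1, so a_3 = 1.
  3 = 3*1 + 0, so a_4 = 3.
so x = [3; 7, 1, 1, 3].
Convergents (p_i = a_i*p_{i-1} + p_{i-2}, q_i = a_i*q_{i-1} + q_{i-2} with p_{-2}=0, p_{-1}=1, q_{-2}=1, q_{-1}=0), until the denominator exceeds 7:
  i=0: a_0=3, p_0 = 3*1 + 0 = 3, q_0 = 3*0 + 1 = 1.
  i=1: a_1=7, p_1 = 7*3 + 1 = 22, q_1 = 7*1 + 0 = 7.
  i=2: a_2=1, p_2 = 1*22 + 3 = 25, q_2 = 1*7 + 1 = 8.
q_2 = 8 > 7, so the last convergent with denominator <= 7 is p_1/q_1 = 22/7.
The closest fraction with denominator <= 7 is either p_1/q_1 or the intermediate fraction (k*p_1 + p_0)/(k*q_1 + q_0) with the largest k >= 1 whose denominator stays <= 7; these approach x as k grows, and every other convergent or intermediate fraction in range is farther away.
Largest k: floor((7 - q_0)/q_1) = floor((7 - 1)/7) = 0.
Since k = 0, no intermediate fraction beyond p_1/q_1 has denominator <= 7, so the convergent 22/7 is the closest (its error is |166*7 - 22*53|/(53*7) = 4/371).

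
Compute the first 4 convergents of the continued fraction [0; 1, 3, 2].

0/1, 1/1, 3/4, 7/9

Using the convergent recurrence p_i = a_i*p_{i-1} + p_{i-2}, q_i = a_i*q_{i-1} + q_{i-2} with p_{-2}=0, p_{-1}=1, q_{-2}=1, q_{-1}=0:
  i=0: a_0=0, p_0 = 0*1 + 0 = 0, q_0 = 0*0 + 1 = 1.
  i=1: a_1=1, p_1 = 1*0 + 1 = 1, q_1 = 1*1 + 0 = 1.
  i=2: a_2=3, p_2 = 3*1 + 0 = 3, q_2 = 3*1 + 1 = 4.
  i=3: a_3=2, p_3 = 2*3 + 1 = 7, q_3 = 2*4 + 1 = 9.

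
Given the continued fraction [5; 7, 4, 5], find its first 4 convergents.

5/1, 36/7, 149/29, 781/152

Using the convergent recurrence p_i = a_i*p_{i-1} + p_{i-2}, q_i = a_i*q_{i-1} + q_{i-2} with p_{-2}=0, p_{-1}=1, q_{-2}=1, q_{-1}=0:
  i=0: a_0=5, p_0 = 5*1 + 0 = 5, q_0 = 5*0 + 1 = 1.
  i=1: a_1=7, p_1 = 7*5 + 1 = 36, q_1 = 7*1 + 0 = 7.
  i=2: a_2=4, p_2 = 4*36 + 5 = 149, q_2 = 4*7 + 1 = 29.
  i=3: a_3=5, p_3 = 5*149 + 36 = 781, q_3 = 5*29 + 7 = 152.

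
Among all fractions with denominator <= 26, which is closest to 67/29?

Expand x = 67/29 as a continued fraction with the Euclidean algorithm:
  67 = 2*29 + 9, so a_0 = 2.
  29 = 3*9 + 2, so a_1 = 3.
  9 = 4*2 + 1, so a_2 = 4.
  2 = 2*1 + 0, so a_3 = 2.
so x = [2; 3, 4, 2].
Convergents (p_i = a_i*p_{i-1} + p_{i-2}, q_i = a_i*q_{i-1} + q_{i-2} with p_{-2}=0, p_{-1}=1, q_{-2}=1, q_{-1}=0), until the denominator exceeds 26:
  i=0: a_0=2, p_0 = 2*1 + 0 = 2, q_0 = 2*0 + 1 = 1.
  i=1: a_1=3, p_1 = 3*2 + 1 = 7, q_1 = 3*1 + 0 = 3.
  i=2: a_2=4, p_2 = 4*7 + 2 = 30, q_2 = 4*3 + 1 = 13.
  i=3: a_3=2, p_3 = 2*30 + 7 = 67, q_3 = 2*13 + 3 = 29.
q_3 = 29 > 26, so the last convergent with denominator <= 26 is p_2/q_2 = 30/13.
The closest fraction with denominator <= 26 is either p_2/q_2 or the intermediate fraction (k*p_2 + p_1)/(k*q_2 + q_1) with the largest k >= 1 whose denominator stays <= 26; these approach x as k grows, and every other convergent or intermediate fraction in range is farther away.
Largest k: floor((26 - q_1)/q_2) = floor((26 - 3)/13) = 1.
That gives (1*30 + 7)/(1*13 + 3) = 37/16.
Compare the errors: |x - 30/13| = |67*13 - 30*29|/(29*13) = 1/377, and |x - 37/16| = |67*16 - 37*29|/(29*16) = 1/464.
Cross-multiplying, 1*377 = 377 < 464 = 1*464, so 1/464 is smaller: the intermediate fraction 37/16 is closer to x than 30/13.

37/16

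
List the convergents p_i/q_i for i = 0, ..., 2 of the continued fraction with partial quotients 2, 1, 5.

2/1, 3/1, 17/6

Using the convergent recurrence p_i = a_i*p_{i-1} + p_{i-2}, q_i = a_i*q_{i-1} + q_{i-2} with p_{-2}=0, p_{-1}=1, q_{-2}=1, q_{-1}=0:
  i=0: a_0=2, p_0 = 2*1 + 0 = 2, q_0 = 2*0 + 1 = 1.
  i=1: a_1=1, p_1 = 1*2 + 1 = 3, q_1 = 1*1 + 0 = 1.
  i=2: a_2=5, p_2 = 5*3 + 2 = 17, q_2 = 5*1 + 1 = 6.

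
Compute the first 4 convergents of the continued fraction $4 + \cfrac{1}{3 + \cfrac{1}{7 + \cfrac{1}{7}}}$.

Using the convergent recurrence p_i = a_i*p_{i-1} + p_{i-2}, q_i = a_i*q_{i-1} + q_{i-2} with p_{-2}=0, p_{-1}=1, q_{-2}=1, q_{-1}=0:
  i=0: a_0=4, p_0 = 4*1 + 0 = 4, q_0 = 4*0 + 1 = 1.
  i=1: a_1=3, p_1 = 3*4 + 1 = 13, q_1 = 3*1 + 0 = 3.
  i=2: a_2=7, p_2 = 7*13 + 4 = 95, q_2 = 7*3 + 1 = 22.
  i=3: a_3=7, p_3 = 7*95 + 13 = 678, q_3 = 7*22 + 3 = 157.

4/1, 13/3, 95/22, 678/157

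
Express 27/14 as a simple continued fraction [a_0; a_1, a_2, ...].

Run the Euclidean algorithm on 27 and 14; the successive quotients are the partial quotients a_0, a_1, ... (each step inverts the fractional part left over by the previous one):
  27 = 1*14 + 13, so a_0 = 1.
  14 = 1*13 + 1, so a_1 = 1.
  13 = 13*1 + 0, so a_2 = 13.
The remainder reaches 0 after 3 divisions, so the expansion has 3 partial quotients, read off in order.

[1; 1, 13]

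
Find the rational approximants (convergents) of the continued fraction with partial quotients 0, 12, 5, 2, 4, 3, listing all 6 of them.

0/1, 1/12, 5/61, 11/134, 49/597, 158/1925

Using the convergent recurrence p_i = a_i*p_{i-1} + p_{i-2}, q_i = a_i*q_{i-1} + q_{i-2} with p_{-2}=0, p_{-1}=1, q_{-2}=1, q_{-1}=0:
  i=0: a_0=0, p_0 = 0*1 + 0 = 0, q_0 = 0*0 + 1 = 1.
  i=1: a_1=12, p_1 = 12*0 + 1 = 1, q_1 = 12*1 + 0 = 12.
  i=2: a_2=5, p_2 = 5*1 + 0 = 5, q_2 = 5*12 + 1 = 61.
  i=3: a_3=2, p_3 = 2*5 + 1 = 11, q_3 = 2*61 + 12 = 134.
  i=4: a_4=4, p_4 = 4*11 + 5 = 49, q_4 = 4*134 + 61 = 597.
  i=5: a_5=3, p_5 = 3*49 + 11 = 158, q_5 = 3*597 + 134 = 1925.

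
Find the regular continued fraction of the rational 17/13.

Run the Euclidean algorithm on 17 and 13; the successive quotients are the partial quotients a_0, a_1, ... (each step inverts the fractional part left over by the previous one):
  17 = 1*13 + 4, so a_0 = 1.
  13 = 3*4 + 1, so a_1 = 3.
  4 = 4*1 + 0, so a_2 = 4.
The remainder reaches 0 after 3 divisions, so the expansion has 3 partial quotients, read off in order.

[1; 3, 4]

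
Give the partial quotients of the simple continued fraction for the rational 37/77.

[0; 2, 12, 3]

Run the Euclidean algorithm on 37 and 77; the successive quotients are the partial quotients a_0, a_1, ... (each step inverts the fractional part left over by the previous one):
  37 = 0*77 + 37, so a_0 = 0.
  77 = 2*37 + 3, so a_1 = 2.
  37 = 12*3 + 1, so a_2 = 12.
  3 = 3*1 + 0, so a_3 = 3.
The remainder reaches 0 after 4 divisions, so the expansion has 4 partial quotients, read off in order.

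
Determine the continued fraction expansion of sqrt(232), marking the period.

[15; (4, 3, 7, 3, 4, 30)]

Write x_i = (sqrt(232) + m_i)/d_i with (m_0, d_0) = (0, 1). a_0 = floor(sqrt(232)) = 15, since 15^2 = 225 <= 232 < 256 = 16^2.
Iterate m_{i+1} = d_i*a_i - m_i, d_{i+1} = (232 - m_{i+1}^2)/d_i, a_{i+1} = floor((a_0 + m_{i+1})/d_{i+1}):
  m_1 = 1*15 - 0 = 15, d_1 = (232 - 15^2)/1 = 7/1 = 7, a_1 = floor((15 + 15)/7) = 4.
  m_2 = 7*4 - 15 = 13, d_2 = (232 - 13^2)/7 = 63/7 = 9, a_2 = floor((15 + 13)/9) = 3.
  m_3 = 9*3 - 13 = 14, d_3 = (232 - 14^2)/9 = 36/9 = 4, a_3 = floor((15 + 14)/4) = 7.
  m_4 = 4*7 - 14 = 14, d_4 = (232 - 14^2)/4 = 36/4 = 9, a_4 = floor((15 + 14)/9) = 3.
  m_5 = 9*3 - 14 = 13, d_5 = (232 - 13^2)/9 = 63/9 = 7, a_5 = floor((15 + 13)/7) = 4.
  m_6 = 7*4 - 13 = 15, d_6 = (232 - 15^2)/7 = 7/7 = 1, a_6 = floor((15 + 15)/1) = 30.
  m_7 = 1*30 - 15 = 15, d_7 = (232 - 15^2)/1 = 7/1 = 7: (m_7, d_7) = (m_1, d_1) = (15, 7), so from here the quotients repeat a_1, ..., a_6; the period length is 6.
Hence the expansion of sqrt(232) is a_0 = 15 followed by the repeating block 4, 3, 7, 3, 4, 30 (period 6).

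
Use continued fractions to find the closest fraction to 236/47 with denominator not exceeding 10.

5/1

Expand x = 236/47 as a continued fraction with the Euclidean algorithm:
  236 = 5*47 + 1, so a_0 = 5.
  47 = 47*1 + 0, so a_1 = 47.
so x = [5; 47].
Convergents (p_i = a_i*p_{i-1} + p_{i-2}, q_i = a_i*q_{i-1} + q_{i-2} with p_{-2}=0, p_{-1}=1, q_{-2}=1, q_{-1}=0), until the denominator exceeds 10:
  i=0: a_0=5, p_0 = 5*1 + 0 = 5, q_0 = 5*0 + 1 = 1.
  i=1: a_1=47, p_1 = 47*5 + 1 = 236, q_1 = 47*1 + 0 = 47.
q_1 = 47 > 10, so the last convergent with denominator <= 10 is p_0/q_0 = 5/1.
The closest fraction with denominator <= 10 is either p_0/q_0 or the intermediate fraction (k*p_0 + p_{-1})/(k*q_0 + q_{-1}) with the largest k >= 1 whose denominator stays <= 10; these approach x as k grows, and every other convergent or intermediate fraction in range is farther away.
Largest k: floor((10 - q_{-1})/q_0) = floor((10 - 0)/1) = 10 (using the seeds p_{-1} = 1, q_{-1} = 0).
That gives (10*5 + 1)/(10*1 + 0) = 51/10.
Compare the errors: |x - 5/1| = |236*1 - 5*47|/(47*1) = 1/47, and |x - 51/10| = |236*10 - 51*47|/(47*10) = 37/470.
Cross-multiplying, 1*470 = 470 < 1739 = 37*47, so 1/47 is smaller: the convergent 5/1 is closer to x than 51/10.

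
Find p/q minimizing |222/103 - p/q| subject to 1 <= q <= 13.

28/13

Expand x = 222/103 as a continued fraction with the Euclidean algorithm:
  222 = 2*103 + 16, so a_0 = 2.
  103 = 6*16 + 7, so a_1 = 6.
  16 = 2*7 + 2, so a_2 = 2.
  7 = 3*2 + 1, so a_3 = 3.
  2 = 2*1 + 0, so a_4 = 2.
so x = [2; 6, 2, 3, 2].
Convergents (p_i = a_i*p_{i-1} + p_{i-2}, q_i = a_i*q_{i-1} + q_{i-2} with p_{-2}=0, p_{-1}=1, q_{-2}=1, q_{-1}=0), until the denominator exceeds 13:
  i=0: a_0=2, p_0 = 2*1 + 0 = 2, q_0 = 2*0 + 1 = 1.
  i=1: a_1=6, p_1 = 6*2 + 1 = 13, q_1 = 6*1 + 0 = 6.
  i=2: a_2=2, p_2 = 2*13 + 2 = 28, q_2 = 2*6 + 1 = 13.
  i=3: a_3=3, p_3 = 3*28 + 13 = 97, q_3 = 3*13 + 6 = 45.
q_3 = 45 > 13, so the last convergent with denominator <= 13 is p_2/q_2 = 28/13.
The closest fraction with denominator <= 13 is either p_2/q_2 or the intermediate fraction (k*p_2 + p_1)/(k*q_2 + q_1) with the largest k >= 1 whose denominator stays <= 13; these approach x as k grows, and every other convergent or intermediate fraction in range is farther away.
Largest k: floor((13 - q_1)/q_2) = floor((13 - 6)/13) = 0.
Since k = 0, no intermediate fraction beyond p_2/q_2 has denominator <= 13, so the convergent 28/13 is the closest (its error is |222*13 - 28*103|/(103*13) = 2/1339).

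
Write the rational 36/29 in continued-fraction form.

Run the Euclidean algorithm on 36 and 29; the successive quotients are the partial quotients a_0, a_1, ... (each step inverts the fractional part left over by the previous one):
  36 = 1*29 + 7, so a_0 = 1.
  29 = 4*7 + 1, so a_1 = 4.
  7 = 7*1 + 0, so a_2 = 7.
The remainder reaches 0 after 3 divisions, so the expansion has 3 partial quotients, read off in order.

[1; 4, 7]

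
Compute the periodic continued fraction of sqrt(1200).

Write x_i = (sqrt(1200) + m_i)/d_i with (m_0, d_0) = (0, 1). a_0 = floor(sqrt(1200)) = 34, since 34^2 = 1156 <= 1200 < 1225 = 35^2.
Iterate m_{i+1} = d_i*a_i - m_i, d_{i+1} = (1200 - m_{i+1}^2)/d_i, a_{i+1} = floor((a_0 + m_{i+1})/d_{i+1}):
  m_1 = 1*34 - 0 = 34, d_1 = (1200 - 34^2)/1 = 44/1 = 44, a_1 = floor((34 + 34)/44) = 1.
  m_2 = 44*1 - 34 = 10, d_2 = (1200 - 10^2)/44 = 1100/44 = 25, a_2 = floor((34 + 10)/25) = 1.
  m_3 = 25*1 - 10 = 15, d_3 = (1200 - 15^2)/25 = 975/25 = 39, a_3 = floor((34 + 15)/39) = 1.
  m_4 = 39*1 - 15 = 24, d_4 = (1200 - 24^2)/39 = 624/39 = 16, a_4 = floor((34 + 24)/16) = 3.
  m_5 = 16*3 - 24 = 24, d_5 = (1200 - 24^2)/16 = 624/16 = 39, a_5 = floor((34 + 24)/39) = 1.
  m_6 = 39*1 - 24 = 15, d_6 = (1200 - 15^2)/39 = 975/39 = 25, a_6 = floor((34 + 15)/25) = 1.
  m_7 = 25*1 - 15 = 10, d_7 = (1200 - 10^2)/25 = 1100/25 = 44, a_7 = floor((34 + 10)/44) = 1.
  m_8 = 44*1 - 10 = 34, d_8 = (1200 - 34^2)/44 = 44/44 = 1, a_8 = floor((34 + 34)/1) = 68.
  m_9 = 1*68 - 34 = 34, d_9 = (1200 - 34^2)/1 = 44/1 = 44: (m_9, d_9) = (m_1, d_1) = (34, 44), so from here the quotients repeat a_1, ..., a_8; the period length is 8.
Hence the expansion of sqrt(1200) is a_0 = 34 followed by the repeating block 1, 1, 1, 3, 1, 1, 1, 68 (period 8).

[34; (1, 1, 1, 3, 1, 1, 1, 68)]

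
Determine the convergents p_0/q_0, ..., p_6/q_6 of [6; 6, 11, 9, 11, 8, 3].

6/1, 37/6, 413/67, 3754/609, 41707/6766, 337410/54737, 1053937/170977

Using the convergent recurrence p_i = a_i*p_{i-1} + p_{i-2}, q_i = a_i*q_{i-1} + q_{i-2} with p_{-2}=0, p_{-1}=1, q_{-2}=1, q_{-1}=0:
  i=0: a_0=6, p_0 = 6*1 + 0 = 6, q_0 = 6*0 + 1 = 1.
  i=1: a_1=6, p_1 = 6*6 + 1 = 37, q_1 = 6*1 + 0 = 6.
  i=2: a_2=11, p_2 = 11*37 + 6 = 413, q_2 = 11*6 + 1 = 67.
  i=3: a_3=9, p_3 = 9*413 + 37 = 3754, q_3 = 9*67 + 6 = 609.
  i=4: a_4=11, p_4 = 11*3754 + 413 = 41707, q_4 = 11*609 + 67 = 6766.
  i=5: a_5=8, p_5 = 8*41707 + 3754 = 337410, q_5 = 8*6766 + 609 = 54737.
  i=6: a_6=3, p_6 = 3*337410 + 41707 = 1053937, q_6 = 3*54737 + 6766 = 170977.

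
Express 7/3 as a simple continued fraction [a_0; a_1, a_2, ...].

[2; 3]

Run the Euclidean algorithm on 7 and 3; the successive quotients are the partial quotients a_0, a_1, ... (each step inverts the fractional part left over by the previous one):
  7 = 2*3 + 1, so a_0 = 2.
  3 = 3*1 + 0, so a_1 = 3.
The remainder reaches 0 after 2 divisions, so the expansion has 2 partial quotients, read off in order.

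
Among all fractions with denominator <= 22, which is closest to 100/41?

Expand x = 100/41 as a continued fraction with the Euclidean algorithm:
  100 = 2*41 + 18, so a_0 = 2.
  41 = 2*18 + 5, so a_1 = 2.
  18 = 3*5 + 3, so a_2 = 3.
  5 = 1*3 + 2, so a_3 = 1.
  3 = 1*2 + 1, so a_4 = 1.
  2 = 2*1 + 0, so a_5 = 2.
so x = [2; 2, 3, 1, 1, 2].
Convergents (p_i = a_i*p_{i-1} + p_{i-2}, q_i = a_i*q_{i-1} + q_{i-2} with p_{-2}=0, p_{-1}=1, q_{-2}=1, q_{-1}=0), until the denominator exceeds 22:
  i=0: a_0=2, p_0 = 2*1 + 0 = 2, q_0 = 2*0 + 1 = 1.
  i=1: a_1=2, p_1 = 2*2 + 1 = 5, q_1 = 2*1 + 0 = 2.
  i=2: a_2=3, p_2 = 3*5 + 2 = 17, q_2 = 3*2 + 1 = 7.
  i=3: a_3=1, p_3 = 1*17 + 5 = 22, q_3 = 1*7 + 2 = 9.
  i=4: a_4=1, p_4 = 1*22 + 17 = 39, q_4 = 1*9 + 7 = 16.
  i=5: a_5=2, p_5 = 2*39 + 22 = 100, q_5 = 2*16 + 9 = 41.
q_5 = 41 > 22, so the last convergent with denominator <= 22 is p_4/q_4 = 39/16.
The closest fraction with denominator <= 22 is either p_4/q_4 or the intermediate fraction (k*p_4 + p_3)/(k*q_4 + q_3) with the largest k >= 1 whose denominator stays <= 22; these approach x as k grows, and every other convergent or intermediate fraction in range is farther away.
Largest k: floor((22 - q_3)/q_4) = floor((22 - 9)/16) = 0.
Since k = 0, no intermediate fraction beyond p_4/q_4 has denominator <= 22, so the convergent 39/16 is the closest (its error is |100*16 - 39*41|/(41*16) = 1/656).

39/16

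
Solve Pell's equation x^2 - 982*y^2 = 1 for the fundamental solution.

First expand sqrt(982) as a continued fraction. With x_i = (sqrt(982) + m_i)/d_i and (m_0, d_0) = (0, 1): a_0 = floor(sqrt(982)) = 31, since 31^2 = 961 <= 982 < 1024 = 32^2.
Iterate m_{i+1} = d_i*a_i - m_i, d_{i+1} = (982 - m_{i+1}^2)/d_i, a_{i+1} = floor((a_0 + m_{i+1})/d_{i+1}):
  m_1 = 1*31 - 0 = 31, d_1 = (982 - 31^2)/1 = 21/1 = 21, a_1 = floor((31 + 31)/21) = 2.
  m_2 = 21*2 - 31 = 11, d_2 = (982 - 11^2)/21 = 861/21 = 41, a_2 = floor((31 + 11)/41) = 1.
  m_3 = 41*1 - 11 = 30, d_3 = (982 - 30^2)/41 = 82/41 = 2, a_3 = floor((31 + 30)/2) = 30.
  m_4 = 2*30 - 30 = 30, d_4 = (982 - 30^2)/2 = 82/2 = 41, a_4 = floor((31 + 30)/41) = 1.
  m_5 = 41*1 - 30 = 11, d_5 = (982 - 11^2)/41 = 861/41 = 21, a_5 = floor((31 + 11)/21) = 2.
  m_6 = 21*2 - 11 = 31, d_6 = (982 - 31^2)/21 = 21/21 = 1, a_6 = floor((31 + 31)/1) = 62.
  m_7 = 1*62 - 31 = 31, d_7 = (982 - 31^2)/1 = 21/1 = 21: (m_7, d_7) = (m_1, d_1) = (31, 21), so from here the quotients repeat a_1, ..., a_6; the period length is 6.
So sqrt(982) = [31; (2, 1, 30, 1, 2, 62)] with period length k = 6.
k is even, so the fundamental solution of x^2 - 982y^2 = 1 is (p_{k-1}, q_{k-1}) = (p_5, q_5); compute convergents through index 5.
Convergents (p_i = a_i*p_{i-1} + p_{i-2}, q_i = a_i*q_{i-1} + q_{i-2} with p_{-2}=0, p_{-1}=1, q_{-2}=1, q_{-1}=0):
  i=0: a_0=31, p_0 = 31*1 + 0 = 31, q_0 = 31*0 + 1 = 1.
  i=1: a_1=2, p_1 = 2*31 + 1 = 63, q_1 = 2*1 + 0 = 2.
  i=2: a_2=1, p_2 = 1*63 + 31 = 94, q_2 = 1*2 + 1 = 3.
  i=3: a_3=30, p_3 = 30*94 + 63 = 2883, q_3 = 30*3 + 2 = 92.
  i=4: a_4=1, p_4 = 1*2883 + 94 = 2977, q_4 = 1*92 + 3 = 95.
  i=5: a_5=2, p_5 = 2*2977 + 2883 = 8837, q_5 = 2*95 + 92 = 282.
Check: 8837^2 - 982*282^2 = 78092569 - 78092568 = 1, so (x, y) = (8837, 282) solves the equation, and by the theorem it is the least positive solution.

(x, y) = (8837, 282)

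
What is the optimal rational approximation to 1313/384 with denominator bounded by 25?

Expand x = 1313/384 as a continued fraction with the Euclidean algorithm:
  1313 = 3*384 + 161, so a_0 = 3.
  384 = 2*161 + 62, so a_1 = 2.
  161 = 2*62 + 37, so a_2 = 2.
  62 = 1*37 + 25, so a_3 = 1.
  37 = 1*25 + 12, so a_4 = 1.
  25 = 2*12 + 1, so a_5 = 2.
  12 = 12*1 + 0, so a_6 = 12.
so x = [3; 2, 2, 1, 1, 2, 12].
Convergents (p_i = a_i*p_{i-1} + p_{i-2}, q_i = a_i*q_{i-1} + q_{i-2} with p_{-2}=0, p_{-1}=1, q_{-2}=1, q_{-1}=0), until the denominator exceeds 25:
  i=0: a_0=3, p_0 = 3*1 + 0 = 3, q_0 = 3*0 + 1 = 1.
  i=1: a_1=2, p_1 = 2*3 + 1 = 7, q_1 = 2*1 + 0 = 2.
  i=2: a_2=2, p_2 = 2*7 + 3 = 17, q_2 = 2*2 + 1 = 5.
  i=3: a_3=1, p_3 = 1*17 + 7 = 24, q_3 = 1*5 + 2 = 7.
  i=4: a_4=1, p_4 = 1*24 + 17 = 41, q_4 = 1*7 + 5 = 12.
  i=5: a_5=2, p_5 = 2*41 + 24 = 106, q_5 = 2*12 + 7 = 31.
q_5 = 31 > 25, so the last convergent with denominator <= 25 is p_4/q_4 = 41/12.
The closest fraction with denominator <= 25 is either p_4/q_4 or the intermediate fraction (k*p_4 + p_3)/(k*q_4 + q_3) with the largest k >= 1 whose denominator stays <= 25; these approach x as k grows, and every other convergent or intermediate fraction in range is farther away.
Largest k: floor((25 - q_3)/q_4) = floor((25 - 7)/12) = 1.
That gives (1*41 + 24)/(1*12 + 7) = 65/19.
Compare the errors: |x - 41/12| = |1313*12 - 41*384|/(384*12) = 12/4608, and |x - 65/19| = |1313*19 - 65*384|/(384*19) = 13/7296.
Cross-multiplying, 13*4608 = 59904 < 87552 = 12*7296, so 13/7296 is smaller: the intermediate fraction 65/19 is closer to x than 41/12.

65/19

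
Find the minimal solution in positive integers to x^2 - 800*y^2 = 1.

(x, y) = (19601, 693)

First expand sqrt(800) as a continued fraction. With x_i = (sqrt(800) + m_i)/d_i and (m_0, d_0) = (0, 1): a_0 = floor(sqrt(800)) = 28, since 28^2 = 784 <= 800 < 841 = 29^2.
Iterate m_{i+1} = d_i*a_i - m_i, d_{i+1} = (800 - m_{i+1}^2)/d_i, a_{i+1} = floor((a_0 + m_{i+1})/d_{i+1}):
  m_1 = 1*28 - 0 = 28, d_1 = (800 - 28^2)/1 = 16/1 = 16, a_1 = floor((28 + 28)/16) = 3.
  m_2 = 16*3 - 28 = 20, d_2 = (800 - 20^2)/16 = 400/16 = 25, a_2 = floor((28 + 20)/25) = 1.
  m_3 = 25*1 - 20 = 5, d_3 = (800 - 5^2)/25 = 775/25 = 31, a_3 = floor((28 + 5)/31) = 1.
  m_4 = 31*1 - 5 = 26, d_4 = (800 - 26^2)/31 = 124/31 = 4, a_4 = floor((28 + 26)/4) = 13.
  m_5 = 4*13 - 26 = 26, d_5 = (800 - 26^2)/4 = 124/4 = 31, a_5 = floor((28 + 26)/31) = 1.
  m_6 = 31*1 - 26 = 5, d_6 = (800 - 5^2)/31 = 775/31 = 25, a_6 = floor((28 + 5)/25) = 1.
  m_7 = 25*1 - 5 = 20, d_7 = (800 - 20^2)/25 = 400/25 = 16, a_7 = floor((28 + 20)/16) = 3.
  m_8 = 16*3 - 20 = 28, d_8 = (800 - 28^2)/16 = 16/16 = 1, a_8 = floor((28 + 28)/1) = 56.
  m_9 = 1*56 - 28 = 28, d_9 = (800 - 28^2)/1 = 16/1 = 16: (m_9, d_9) = (m_1, d_1) = (28, 16), so from here the quotients repeat a_1, ..., a_8; the period length is 8.
So sqrt(800) = [28; (3, 1, 1, 13, 1, 1, 3, 56)] with period length k = 8.
k is even, so the fundamental solution of x^2 - 800y^2 = 1 is (p_{k-1}, q_{k-1}) = (p_7, q_7); compute convergents through index 7.
Convergents (p_i = a_i*p_{i-1} + p_{i-2}, q_i = a_i*q_{i-1} + q_{i-2} with p_{-2}=0, p_{-1}=1, q_{-2}=1, q_{-1}=0):
  i=0: a_0=28, p_0 = 28*1 + 0 = 28, q_0 = 28*0 + 1 = 1.
  i=1: a_1=3, p_1 = 3*28 + 1 = 85, q_1 = 3*1 + 0 = 3.
  i=2: a_2=1, p_2 = 1*85 + 28 = 113, q_2 = 1*3 + 1 = 4.
  i=3: a_3=1, p_3 = 1*113 + 85 = 198, q_3 = 1*4 + 3 = 7.
  i=4: a_4=13, p_4 = 13*198 + 113 = 2687, q_4 = 13*7 + 4 = 95.
  i=5: a_5=1, p_5 = 1*2687 + 198 = 2885, q_5 = 1*95 + 7 = 102.
  i=6: a_6=1, p_6 = 1*2885 + 2687 = 5572, q_6 = 1*102 + 95 = 197.
  i=7: a_7=3, p_7 = 3*5572 + 2885 = 19601, q_7 = 3*197 + 102 = 693.
Check: 19601^2 - 800*693^2 = 384199201 - 384199200 = 1, so (x, y) = (19601, 693) solves the equation, and by the theorem it is the least positive solution.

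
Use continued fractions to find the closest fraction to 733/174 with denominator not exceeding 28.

Expand x = 733/174 as a continued fraction with the Euclidean algorithm:
  733 = 4*174 + 37, so a_0 = 4.
  174 = 4*37 + 26, so a_1 = 4.
  37 = 1*26 + 11, so a_2 = 1.
  26 = 2*11 + 4, so a_3 = 2.
  11 = 2*4 + 3, so a_4 = 2.
  4 = 1*3 + 1, so a_5 = 1.
  3 = 3*1 + 0, so a_6 = 3.
so x = [4; 4, 1, 2, 2, 1, 3].
Convergents (p_i = a_i*p_{i-1} + p_{i-2}, q_i = a_i*q_{i-1} + q_{i-2} with p_{-2}=0, p_{-1}=1, q_{-2}=1, q_{-1}=0), until the denominator exceeds 28:
  i=0: a_0=4, p_0 = 4*1 + 0 = 4, q_0 = 4*0 + 1 = 1.
  i=1: a_1=4, p_1 = 4*4 + 1 = 17, q_1 = 4*1 + 0 = 4.
  i=2: a_2=1, p_2 = 1*17 + 4 = 21, q_2 = 1*4 + 1 = 5.
  i=3: a_3=2, p_3 = 2*21 + 17 = 59, q_3 = 2*5 + 4 = 14.
  i=4: a_4=2, p_4 = 2*59 + 21 = 139, q_4 = 2*14 + 5 = 33.
q_4 = 33 > 28, so the last convergent with denominator <= 28 is p_3/q_3 = 59/14.
The closest fraction with denominator <= 28 is either p_3/q_3 or the intermediate fraction (k*p_3 + p_2)/(k*q_3 + q_2) with the largest k >= 1 whose denominator stays <= 28; these approach x as k grows, and every other convergent or intermediate fraction in range is farther away.
Largest k: floor((28 - q_2)/q_3) = floor((28 - 5)/14) = 1.
That gives (1*59 + 21)/(1*14 + 5) = 80/19.
Compare the errors: |x - 59/14| = |733*14 - 59*174|/(174*14) = 4/2436, and |x - 80/19| = |733*19 - 80*174|/(174*19) = 7/3306.
Cross-multiplying, 4*3306 = 13224 < 17052 = 7*2436, so 4/2436 is smaller: the convergent 59/14 is closer to x than 80/19.

59/14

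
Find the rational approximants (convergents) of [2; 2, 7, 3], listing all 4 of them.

2/1, 5/2, 37/15, 116/47

Using the convergent recurrence p_i = a_i*p_{i-1} + p_{i-2}, q_i = a_i*q_{i-1} + q_{i-2} with p_{-2}=0, p_{-1}=1, q_{-2}=1, q_{-1}=0:
  i=0: a_0=2, p_0 = 2*1 + 0 = 2, q_0 = 2*0 + 1 = 1.
  i=1: a_1=2, p_1 = 2*2 + 1 = 5, q_1 = 2*1 + 0 = 2.
  i=2: a_2=7, p_2 = 7*5 + 2 = 37, q_2 = 7*2 + 1 = 15.
  i=3: a_3=3, p_3 = 3*37 + 5 = 116, q_3 = 3*15 + 2 = 47.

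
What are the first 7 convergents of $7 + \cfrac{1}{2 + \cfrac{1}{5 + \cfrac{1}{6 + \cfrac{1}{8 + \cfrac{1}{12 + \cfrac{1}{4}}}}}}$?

Using the convergent recurrence p_i = a_i*p_{i-1} + p_{i-2}, q_i = a_i*q_{i-1} + q_{i-2} with p_{-2}=0, p_{-1}=1, q_{-2}=1, q_{-1}=0:
  i=0: a_0=7, p_0 = 7*1 + 0 = 7, q_0 = 7*0 + 1 = 1.
  i=1: a_1=2, p_1 = 2*7 + 1 = 15, q_1 = 2*1 + 0 = 2.
  i=2: a_2=5, p_2 = 5*15 + 7 = 82, q_2 = 5*2 + 1 = 11.
  i=3: a_3=6, p_3 = 6*82 + 15 = 507, q_3 = 6*11 + 2 = 68.
  i=4: a_4=8, p_4 = 8*507 + 82 = 4138, q_4 = 8*68 + 11 = 555.
  i=5: a_5=12, p_5 = 12*4138 + 507 = 50163, q_5 = 12*555 + 68 = 6728.
  i=6: a_6=4, p_6 = 4*50163 + 4138 = 204790, q_6 = 4*6728 + 555 = 27467.

7/1, 15/2, 82/11, 507/68, 4138/555, 50163/6728, 204790/27467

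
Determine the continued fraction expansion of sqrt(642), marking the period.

[25; (2, 1, 24, 1, 2, 50)]

Write x_i = (sqrt(642) + m_i)/d_i with (m_0, d_0) = (0, 1). a_0 = floor(sqrt(642)) = 25, since 25^2 = 625 <= 642 < 676 = 26^2.
Iterate m_{i+1} = d_i*a_i - m_i, d_{i+1} = (642 - m_{i+1}^2)/d_i, a_{i+1} = floor((a_0 + m_{i+1})/d_{i+1}):
  m_1 = 1*25 - 0 = 25, d_1 = (642 - 25^2)/1 = 17/1 = 17, a_1 = floor((25 + 25)/17) = 2.
  m_2 = 17*2 - 25 = 9, d_2 = (642 - 9^2)/17 = 561/17 = 33, a_2 = floor((25 + 9)/33) = 1.
  m_3 = 33*1 - 9 = 24, d_3 = (642 - 24^2)/33 = 66/33 = 2, a_3 = floor((25 + 24)/2) = 24.
  m_4 = 2*24 - 24 = 24, d_4 = (642 - 24^2)/2 = 66/2 = 33, a_4 = floor((25 + 24)/33) = 1.
  m_5 = 33*1 - 24 = 9, d_5 = (642 - 9^2)/33 = 561/33 = 17, a_5 = floor((25 + 9)/17) = 2.
  m_6 = 17*2 - 9 = 25, d_6 = (642 - 25^2)/17 = 17/17 = 1, a_6 = floor((25 + 25)/1) = 50.
  m_7 = 1*50 - 25 = 25, d_7 = (642 - 25^2)/1 = 17/1 = 17: (m_7, d_7) = (m_1, d_1) = (25, 17), so from here the quotients repeat a_1, ..., a_6; the period length is 6.
Hence the expansion of sqrt(642) is a_0 = 25 followed by the repeating block 2, 1, 24, 1, 2, 50 (period 6).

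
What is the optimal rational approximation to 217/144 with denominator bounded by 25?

3/2

Expand x = 217/144 as a continued fraction with the Euclidean algorithm:
  217 = 1*144 + 73, so a_0 = 1.
  144 = 1*73 + 71, so a_1 = 1.
  73 = 1*71 + 2, so a_2 = 1.
  71 = 35*2 + 1, so a_3 = 35.
  2 = 2*1 + 0, so a_4 = 2.
so x = [1; 1, 1, 35, 2].
Convergents (p_i = a_i*p_{i-1} + p_{i-2}, q_i = a_i*q_{i-1} + q_{i-2} with p_{-2}=0, p_{-1}=1, q_{-2}=1, q_{-1}=0), until the denominator exceeds 25:
  i=0: a_0=1, p_0 = 1*1 + 0 = 1, q_0 = 1*0 + 1 = 1.
  i=1: a_1=1, p_1 = 1*1 + 1 = 2, q_1 = 1*1 + 0 = 1.
  i=2: a_2=1, p_2 = 1*2 + 1 = 3, q_2 = 1*1 + 1 = 2.
  i=3: a_3=35, p_3 = 35*3 + 2 = 107, q_3 = 35*2 + 1 = 71.
q_3 = 71 > 25, so the last convergent with denominator <= 25 is p_2/q_2 = 3/2.
The closest fraction with denominator <= 25 is either p_2/q_2 or the intermediate fraction (k*p_2 + p_1)/(k*q_2 + q_1) with the largest k >= 1 whose denominator stays <= 25; these approach x as k grows, and every other convergent or intermediate fraction in range is farther away.
Largest k: floor((25 - q_1)/q_2) = floor((25 - 1)/2) = 12.
That gives (12*3 + 2)/(12*2 + 1) = 38/25.
Compare the errors: |x - 3/2| = |217*2 - 3*144|/(144*2) = 2/288, and |x - 38/25| = |217*25 - 38*144|/(144*25) = 47/3600.
Cross-multiplying, 2*3600 = 7200 < 13536 = 47*288, so 2/288 is smaller: the convergent 3/2 is closer to x than 38/25.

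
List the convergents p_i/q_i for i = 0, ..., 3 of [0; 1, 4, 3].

Using the convergent recurrence p_i = a_i*p_{i-1} + p_{i-2}, q_i = a_i*q_{i-1} + q_{i-2} with p_{-2}=0, p_{-1}=1, q_{-2}=1, q_{-1}=0:
  i=0: a_0=0, p_0 = 0*1 + 0 = 0, q_0 = 0*0 + 1 = 1.
  i=1: a_1=1, p_1 = 1*0 + 1 = 1, q_1 = 1*1 + 0 = 1.
  i=2: a_2=4, p_2 = 4*1 + 0 = 4, q_2 = 4*1 + 1 = 5.
  i=3: a_3=3, p_3 = 3*4 + 1 = 13, q_3 = 3*5 + 1 = 16.

0/1, 1/1, 4/5, 13/16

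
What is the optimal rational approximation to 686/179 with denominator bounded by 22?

23/6

Expand x = 686/179 as a continued fraction with the Euclidean algorithm:
  686 = 3*179 + 149, so a_0 = 3.
  179 = 1*149 + 30, so a_1 = 1.
  149 = 4*30 + 29, so a_2 = 4.
  30 = 1*29 + 1, so a_3 = 1.
  29 = 29*1 + 0, so a_4 = 29.
so x = [3; 1, 4, 1, 29].
Convergents (p_i = a_i*p_{i-1} + p_{i-2}, q_i = a_i*q_{i-1} + q_{i-2} with p_{-2}=0, p_{-1}=1, q_{-2}=1, q_{-1}=0), until the denominator exceeds 22:
  i=0: a_0=3, p_0 = 3*1 + 0 = 3, q_0 = 3*0 + 1 = 1.
  i=1: a_1=1, p_1 = 1*3 + 1 = 4, q_1 = 1*1 + 0 = 1.
  i=2: a_2=4, p_2 = 4*4 + 3 = 19, q_2 = 4*1 + 1 = 5.
  i=3: a_3=1, p_3 = 1*19 + 4 = 23, q_3 = 1*5 + 1 = 6.
  i=4: a_4=29, p_4 = 29*23 + 19 = 686, q_4 = 29*6 + 5 = 179.
q_4 = 179 > 22, so the last convergent with denominator <= 22 is p_3/q_3 = 23/6.
The closest fraction with denominator <= 22 is either p_3/q_3 or the intermediate fraction (k*p_3 + p_2)/(k*q_3 + q_2) with the largest k >= 1 whose denominator stays <= 22; these approach x as k grows, and every other convergent or intermediate fraction in range is farther away.
Largest k: floor((22 - q_2)/q_3) = floor((22 - 5)/6) = 2.
That gives (2*23 + 19)/(2*6 + 5) = 65/17.
Compare the errors: |x - 23/6| = |686*6 - 23*179|/(179*6) = 1/1074, and |x - 65/17| = |686*17 - 65*179|/(179*17) = 27/3043.
Cross-multiplying, 1*3043 = 3043 < 28998 = 27*1074, so 1/1074 is smaller: the convergent 23/6 is closer to x than 65/17.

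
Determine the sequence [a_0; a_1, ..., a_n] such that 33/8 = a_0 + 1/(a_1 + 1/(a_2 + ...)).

Run the Euclidean algorithm on 33 and 8; the successive quotients are the partial quotients a_0, a_1, ... (each step inverts the fractional part left over by the previous one):
  33 = 4*8 + 1, so a_0 = 4.
  8 = 8*1 + 0, so a_1 = 8.
The remainder reaches 0 after 2 divisions, so the expansion has 2 partial quotients, read off in order.

[4; 8]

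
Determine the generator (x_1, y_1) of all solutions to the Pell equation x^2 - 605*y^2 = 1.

(x, y) = (930249, 37820)

First expand sqrt(605) as a continued fraction. With x_i = (sqrt(605) + m_i)/d_i and (m_0, d_0) = (0, 1): a_0 = floor(sqrt(605)) = 24, since 24^2 = 576 <= 605 < 625 = 25^2.
Iterate m_{i+1} = d_i*a_i - m_i, d_{i+1} = (605 - m_{i+1}^2)/d_i, a_{i+1} = floor((a_0 + m_{i+1})/d_{i+1}):
  m_1 = 1*24 - 0 = 24, d_1 = (605 - 24^2)/1 = 29/1 = 29, a_1 = floor((24 + 24)/29) = 1.
  m_2 = 29*1 - 24 = 5, d_2 = (605 - 5^2)/29 = 580/29 = 20, a_2 = floor((24 + 5)/20) = 1.
  m_3 = 20*1 - 5 = 15, d_3 = (605 - 15^2)/20 = 380/20 = 19, a_3 = floor((24 + 15)/19) = 2.
  m_4 = 19*2 - 15 = 23, d_4 = (605 - 23^2)/19 = 76/19 = 4, a_4 = floor((24 + 23)/4) = 11.
  m_5 = 4*11 - 23 = 21, d_5 = (605 - 21^2)/4 = 164/4 = 41, a_5 = floor((24 + 21)/41) = 1.
  m_6 = 41*1 - 21 = 20, d_6 = (605 - 20^2)/41 = 205/41 = 5, a_6 = floor((24 + 20)/5) = 8.
  m_7 = 5*8 - 20 = 20, d_7 = (605 - 20^2)/5 = 205/5 = 41, a_7 = floor((24 + 20)/41) = 1.
  m_8 = 41*1 - 20 = 21, d_8 = (605 - 21^2)/41 = 164/41 = 4, a_8 = floor((24 + 21)/4) = 11.
  m_9 = 4*11 - 21 = 23, d_9 = (605 - 23^2)/4 = 76/4 = 19, a_9 = floor((24 + 23)/19) = 2.
  m_10 = 19*2 - 23 = 15, d_10 = (605 - 15^2)/19 = 380/19 = 20, a_10 = floor((24 + 15)/20) = 1.
  m_11 = 20*1 - 15 = 5, d_11 = (605 - 5^2)/20 = 580/20 = 29, a_11 = floor((24 + 5)/29) = 1.
  m_12 = 29*1 - 5 = 24, d_12 = (605 - 24^2)/29 = 29/29 = 1, a_12 = floor((24 + 24)/1) = 48.
  m_13 = 1*48 - 24 = 24, d_13 = (605 - 24^2)/1 = 29/1 = 29: (m_13, d_13) = (m_1, d_1) = (24, 29), so from here the quotients repeat a_1, ..., a_12; the period length is 12.
So sqrt(605) = [24; (1, 1, 2, 11, 1, 8, 1, 11, 2, 1, 1, 48)] with period length k = 12.
k is even, so the fundamental solution of x^2 - 605y^2 = 1 is (p_{k-1}, q_{k-1}) = (p_11, q_11); compute convergents through index 11.
Convergents (p_i = a_i*p_{i-1} + p_{i-2}, q_i = a_i*q_{i-1} + q_{i-2} with p_{-2}=0, p_{-1}=1, q_{-2}=1, q_{-1}=0):
  i=0: a_0=24, p_0 = 24*1 + 0 = 24, q_0 = 24*0 + 1 = 1.
  i=1: a_1=1, p_1 = 1*24 + 1 = 25, q_1 = 1*1 + 0 = 1.
  i=2: a_2=1, p_2 = 1*25 + 24 = 49, q_2 = 1*1 + 1 = 2.
  i=3: a_3=2, p_3 = 2*49 + 25 = 123, q_3 = 2*2 + 1 = 5.
  i=4: a_4=11, p_4 = 11*123 + 49 = 1402, q_4 = 11*5 + 2 = 57.
  i=5: a_5=1, p_5 = 1*1402 + 123 = 1525, q_5 = 1*57 + 5 = 62.
  i=6: a_6=8, p_6 = 8*1525 + 1402 = 13602, q_6 = 8*62 + 57 = 553.
  i=7: a_7=1, p_7 = 1*13602 + 1525 = 15127, q_7 = 1*553 + 62 = 615.
  i=8: a_8=11, p_8 = 11*15127 + 13602 = 179999, q_8 = 11*615 + 553 = 7318.
  i=9: a_9=2, p_9 = 2*179999 + 15127 = 375125, q_9 = 2*7318 + 615 = 15251.
  i=10: a_10=1, p_10 = 1*375125 + 179999 = 555124, q_10 = 1*15251 + 7318 = 22569.
  i=11: a_11=1, p_11 = 1*555124 + 375125 = 930249, q_11 = 1*22569 + 15251 = 37820.
Check: 930249^2 - 605*37820^2 = 865363202001 - 865363202000 = 1, so (x, y) = (930249, 37820) solves the equation, and by the theorem it is the least positive solution.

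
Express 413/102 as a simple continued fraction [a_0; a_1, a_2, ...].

[4; 20, 2, 2]

Run the Euclidean algorithm on 413 and 102; the successive quotients are the partial quotients a_0, a_1, ... (each step inverts the fractional part left over by the previous one):
  413 = 4*102 + 5, so a_0 = 4.
  102 = 20*5 + 2, so a_1 = 20.
  5 = 2*2 + 1, so a_2 = 2.
  2 = 2*1 + 0, so a_3 = 2.
The remainder reaches 0 after 4 divisions, so the expansion has 4 partial quotients, read off in order.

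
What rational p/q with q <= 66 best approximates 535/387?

Expand x = 535/387 as a continued fraction with the Euclidean algorithm:
  535 = 1*387 + 148, so a_0 = 1.
  387 = 2*148 + 91, so a_1 = 2.
  148 = 1*91 + 57, so a_2 = 1.
  91 = 1*57 + 34, so a_3 = 1.
  57 = 1*34 + 23, so a_4 = 1.
  34 = 1*23 + 11, so a_5 = 1.
  23 = 2*11 + 1, so a_6 = 2.
  11 = 11*1 + 0, so a_7 = 11.
so x = [1; 2, 1, 1, 1, 1, 2, 11].
Convergents (p_i = a_i*p_{i-1} + p_{i-2}, q_i = a_i*q_{i-1} + q_{i-2} with p_{-2}=0, p_{-1}=1, q_{-2}=1, q_{-1}=0), until the denominator exceeds 66:
  i=0: a_0=1, p_0 = 1*1 + 0 = 1, q_0 = 1*0 + 1 = 1.
  i=1: a_1=2, p_1 = 2*1 + 1 = 3, q_1 = 2*1 + 0 = 2.
  i=2: a_2=1, p_2 = 1*3 + 1 = 4, q_2 = 1*2 + 1 = 3.
  i=3: a_3=1, p_3 = 1*4 + 3 = 7, q_3 = 1*3 + 2 = 5.
  i=4: a_4=1, p_4 = 1*7 + 4 = 11, q_4 = 1*5 + 3 = 8.
  i=5: a_5=1, p_5 = 1*11 + 7 = 18, q_5 = 1*8 + 5 = 13.
  i=6: a_6=2, p_6 = 2*18 + 11 = 47, q_6 = 2*13 + 8 = 34.
  i=7: a_7=11, p_7 = 11*47 + 18 = 535, q_7 = 11*34 + 13 = 387.
q_7 = 387 > 66, so the last convergent with denominator <= 66 is p_6/q_6 = 47/34.
The closest fraction with denominator <= 66 is either p_6/q_6 or the intermediate fraction (k*p_6 + p_5)/(k*q_6 + q_5) with the largest k >= 1 whose denominator stays <= 66; these approach x as k grows, and every other convergent or intermediate fraction in range is farther away.
Largest k: floor((66 - q_5)/q_6) = floor((66 - 13)/34) = 1.
That gives (1*47 + 18)/(1*34 + 13) = 65/47.
Compare the errors: |x - 47/34| = |535*34 - 47*387|/(387*34) = 1/13158, and |x - 65/47| = |535*47 - 65*387|/(387*47) = 10/18189.
Cross-multiplying, 1*18189 = 18189 < 131580 = 10*13158, so 1/13158 is smaller: the convergent 47/34 is closer to x than 65/47.

47/34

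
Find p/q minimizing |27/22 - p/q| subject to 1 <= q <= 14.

16/13

Expand x = 27/22 as a continued fraction with the Euclidean algorithm:
  27 = 1*22 + 5, so a_0 = 1.
  22 = 4*5 + 2, so a_1 = 4.
  5 = 2*2 + 1, so a_2 = 2.
  2 = 2*1 + 0, so a_3 = 2.
so x = [1; 4, 2, 2].
Convergents (p_i = a_i*p_{i-1} + p_{i-2}, q_i = a_i*q_{i-1} + q_{i-2} with p_{-2}=0, p_{-1}=1, q_{-2}=1, q_{-1}=0), until the denominator exceeds 14:
  i=0: a_0=1, p_0 = 1*1 + 0 = 1, q_0 = 1*0 + 1 = 1.
  i=1: a_1=4, p_1 = 4*1 + 1 = 5, q_1 = 4*1 + 0 = 4.
  i=2: a_2=2, p_2 = 2*5 + 1 = 11, q_2 = 2*4 + 1 = 9.
  i=3: a_3=2, p_3 = 2*11 + 5 = 27, q_3 = 2*9 + 4 = 22.
q_3 = 22 > 14, so the last convergent with denominator <= 14 is p_2/q_2 = 11/9.
The closest fraction with denominator <= 14 is either p_2/q_2 or the intermediate fraction (k*p_2 + p_1)/(k*q_2 + q_1) with the largest k >= 1 whose denominator stays <= 14; these approach x as k grows, and every other convergent or intermediate fraction in range is farther away.
Largest k: floor((14 - q_1)/q_2) = floor((14 - 4)/9) = 1.
That gives (1*11 + 5)/(1*9 + 4) = 16/13.
Compare the errors: |x - 11/9| = |27*9 - 11*22|/(22*9) = 1/198, and |x - 16/13| = |27*13 - 16*22|/(22*13) = 1/286.
Cross-multiplying, 1*198 = 198 < 286 = 1*286, so 1/286 is smaller: the intermediate fraction 16/13 is closer to x than 11/9.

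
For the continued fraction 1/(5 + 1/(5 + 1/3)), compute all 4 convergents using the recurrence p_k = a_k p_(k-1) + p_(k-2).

Using the convergent recurrence p_i = a_i*p_{i-1} + p_{i-2}, q_i = a_i*q_{i-1} + q_{i-2} with p_{-2}=0, p_{-1}=1, q_{-2}=1, q_{-1}=0:
  i=0: a_0=0, p_0 = 0*1 + 0 = 0, q_0 = 0*0 + 1 = 1.
  i=1: a_1=5, p_1 = 5*0 + 1 = 1, q_1 = 5*1 + 0 = 5.
  i=2: a_2=5, p_2 = 5*1 + 0 = 5, q_2 = 5*5 + 1 = 26.
  i=3: a_3=3, p_3 = 3*5 + 1 = 16, q_3 = 3*26 + 5 = 83.

0/1, 1/5, 5/26, 16/83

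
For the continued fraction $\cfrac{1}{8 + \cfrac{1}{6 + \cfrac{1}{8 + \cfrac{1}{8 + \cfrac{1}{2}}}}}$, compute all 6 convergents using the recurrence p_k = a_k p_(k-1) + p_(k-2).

Using the convergent recurrence p_i = a_i*p_{i-1} + p_{i-2}, q_i = a_i*q_{i-1} + q_{i-2} with p_{-2}=0, p_{-1}=1, q_{-2}=1, q_{-1}=0:
  i=0: a_0=0, p_0 = 0*1 + 0 = 0, q_0 = 0*0 + 1 = 1.
  i=1: a_1=8, p_1 = 8*0 + 1 = 1, q_1 = 8*1 + 0 = 8.
  i=2: a_2=6, p_2 = 6*1 + 0 = 6, q_2 = 6*8 + 1 = 49.
  i=3: a_3=8, p_3 = 8*6 + 1 = 49, q_3 = 8*49 + 8 = 400.
  i=4: a_4=8, p_4 = 8*49 + 6 = 398, q_4 = 8*400 + 49 = 3249.
  i=5: a_5=2, p_5 = 2*398 + 49 = 845, q_5 = 2*3249 + 400 = 6898.

0/1, 1/8, 6/49, 49/400, 398/3249, 845/6898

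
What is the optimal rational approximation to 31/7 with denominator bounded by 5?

22/5

Expand x = 31/7 as a continued fraction with the Euclidean algorithm:
  31 = 4*7 + 3, so a_0 = 4.
  7 = 2*3 + 1, so a_1 = 2.
  3 = 3*1 + 0, so a_2 = 3.
so x = [4; 2, 3].
Convergents (p_i = a_i*p_{i-1} + p_{i-2}, q_i = a_i*q_{i-1} + q_{i-2} with p_{-2}=0, p_{-1}=1, q_{-2}=1, q_{-1}=0), until the denominator exceeds 5:
  i=0: a_0=4, p_0 = 4*1 + 0 = 4, q_0 = 4*0 + 1 = 1.
  i=1: a_1=2, p_1 = 2*4 + 1 = 9, q_1 = 2*1 + 0 = 2.
  i=2: a_2=3, p_2 = 3*9 + 4 = 31, q_2 = 3*2 + 1 = 7.
q_2 = 7 > 5, so the last convergent with denominator <= 5 is p_1/q_1 = 9/2.
The closest fraction with denominator <= 5 is either p_1/q_1 or the intermediate fraction (k*p_1 + p_0)/(k*q_1 + q_0) with the largest k >= 1 whose denominator stays <= 5; these approach x as k grows, and every other convergent or intermediate fraction in range is farther away.
Largest k: floor((5 - q_0)/q_1) = floor((5 - 1)/2) = 2.
That gives (2*9 + 4)/(2*2 + 1) = 22/5.
Compare the errors: |x - 9/2| = |31*2 - 9*7|/(7*2) = 1/14, and |x - 22/5| = |31*5 - 22*7|/(7*5) = 1/35.
Cross-multiplying, 1*14 = 14 < 35 = 1*35, so 1/35 is smaller: the intermediate fraction 22/5 is closer to x than 9/2.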